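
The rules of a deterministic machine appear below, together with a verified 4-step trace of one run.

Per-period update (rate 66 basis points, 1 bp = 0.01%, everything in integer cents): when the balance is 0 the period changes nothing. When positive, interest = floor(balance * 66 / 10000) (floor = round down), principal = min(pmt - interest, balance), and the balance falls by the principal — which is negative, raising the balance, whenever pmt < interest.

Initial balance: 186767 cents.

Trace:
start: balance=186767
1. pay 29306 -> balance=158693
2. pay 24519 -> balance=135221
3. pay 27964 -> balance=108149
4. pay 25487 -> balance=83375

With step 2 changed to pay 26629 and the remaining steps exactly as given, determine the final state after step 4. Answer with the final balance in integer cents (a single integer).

81237

(re-executing from step 2 with the substitution; state before step 2: balance=158693)
2. pay 26629 -> balance=133111
3. pay 27964 -> balance=106025
4. pay 25487 -> balance=81237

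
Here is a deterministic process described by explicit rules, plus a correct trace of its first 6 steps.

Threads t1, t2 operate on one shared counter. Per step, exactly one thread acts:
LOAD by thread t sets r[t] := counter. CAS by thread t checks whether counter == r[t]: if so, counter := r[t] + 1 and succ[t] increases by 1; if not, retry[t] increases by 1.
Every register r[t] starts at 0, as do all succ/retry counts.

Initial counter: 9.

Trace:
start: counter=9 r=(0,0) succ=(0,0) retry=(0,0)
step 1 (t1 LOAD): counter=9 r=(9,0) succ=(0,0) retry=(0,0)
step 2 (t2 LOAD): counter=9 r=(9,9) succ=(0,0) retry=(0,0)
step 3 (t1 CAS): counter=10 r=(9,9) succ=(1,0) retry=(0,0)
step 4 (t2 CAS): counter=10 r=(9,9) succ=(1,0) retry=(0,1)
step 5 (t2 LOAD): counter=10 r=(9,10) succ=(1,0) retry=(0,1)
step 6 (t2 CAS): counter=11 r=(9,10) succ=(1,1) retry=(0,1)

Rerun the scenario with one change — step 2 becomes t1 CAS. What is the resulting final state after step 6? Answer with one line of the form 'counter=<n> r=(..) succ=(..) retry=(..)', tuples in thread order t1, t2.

counter=11 r=(9,10) succ=(1,1) retry=(1,1)

(re-executing from step 2 with the substitution; state before step 2: counter=9 r=(9,0) succ=(0,0) retry=(0,0))
step 2 (t1 CAS): counter=10 r=(9,0) succ=(1,0) retry=(0,0)
step 3 (t1 CAS): counter=10 r=(9,0) succ=(1,0) retry=(1,0)
step 4 (t2 CAS): counter=10 r=(9,0) succ=(1,0) retry=(1,1)
step 5 (t2 LOAD): counter=10 r=(9,10) succ=(1,0) retry=(1,1)
step 6 (t2 CAS): counter=11 r=(9,10) succ=(1,1) retry=(1,1)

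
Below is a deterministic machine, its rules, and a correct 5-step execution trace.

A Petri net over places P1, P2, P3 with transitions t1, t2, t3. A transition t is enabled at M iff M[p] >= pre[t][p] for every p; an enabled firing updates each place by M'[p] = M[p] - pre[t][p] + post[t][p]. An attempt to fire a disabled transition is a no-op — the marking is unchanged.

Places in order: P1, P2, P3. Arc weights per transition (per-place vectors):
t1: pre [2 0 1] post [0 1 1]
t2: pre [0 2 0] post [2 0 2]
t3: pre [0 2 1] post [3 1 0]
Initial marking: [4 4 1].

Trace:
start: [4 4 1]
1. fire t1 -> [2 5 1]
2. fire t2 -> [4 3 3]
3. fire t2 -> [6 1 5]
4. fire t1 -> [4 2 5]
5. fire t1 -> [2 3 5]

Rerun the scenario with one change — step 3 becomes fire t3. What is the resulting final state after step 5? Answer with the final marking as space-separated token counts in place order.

(re-executing from step 3 with the substitution; state before step 3: [4 3 3])
3. fire t3 -> [7 2 2]
4. fire t1 -> [5 3 2]
5. fire t1 -> [3 4 2]

3 4 2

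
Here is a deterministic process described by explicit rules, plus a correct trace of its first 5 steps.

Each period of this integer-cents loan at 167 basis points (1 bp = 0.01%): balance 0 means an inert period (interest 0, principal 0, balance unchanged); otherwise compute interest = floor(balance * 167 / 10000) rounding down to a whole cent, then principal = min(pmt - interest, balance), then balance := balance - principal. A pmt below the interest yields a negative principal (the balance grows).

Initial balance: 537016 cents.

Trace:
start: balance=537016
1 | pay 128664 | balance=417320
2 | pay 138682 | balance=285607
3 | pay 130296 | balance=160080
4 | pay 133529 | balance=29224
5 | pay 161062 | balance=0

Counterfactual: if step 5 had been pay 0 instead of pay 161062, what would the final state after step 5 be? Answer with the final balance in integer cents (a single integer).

29712

(re-executing from step 5 with the substitution; state before step 5: balance=29224)
5 | pay 0 | balance=29712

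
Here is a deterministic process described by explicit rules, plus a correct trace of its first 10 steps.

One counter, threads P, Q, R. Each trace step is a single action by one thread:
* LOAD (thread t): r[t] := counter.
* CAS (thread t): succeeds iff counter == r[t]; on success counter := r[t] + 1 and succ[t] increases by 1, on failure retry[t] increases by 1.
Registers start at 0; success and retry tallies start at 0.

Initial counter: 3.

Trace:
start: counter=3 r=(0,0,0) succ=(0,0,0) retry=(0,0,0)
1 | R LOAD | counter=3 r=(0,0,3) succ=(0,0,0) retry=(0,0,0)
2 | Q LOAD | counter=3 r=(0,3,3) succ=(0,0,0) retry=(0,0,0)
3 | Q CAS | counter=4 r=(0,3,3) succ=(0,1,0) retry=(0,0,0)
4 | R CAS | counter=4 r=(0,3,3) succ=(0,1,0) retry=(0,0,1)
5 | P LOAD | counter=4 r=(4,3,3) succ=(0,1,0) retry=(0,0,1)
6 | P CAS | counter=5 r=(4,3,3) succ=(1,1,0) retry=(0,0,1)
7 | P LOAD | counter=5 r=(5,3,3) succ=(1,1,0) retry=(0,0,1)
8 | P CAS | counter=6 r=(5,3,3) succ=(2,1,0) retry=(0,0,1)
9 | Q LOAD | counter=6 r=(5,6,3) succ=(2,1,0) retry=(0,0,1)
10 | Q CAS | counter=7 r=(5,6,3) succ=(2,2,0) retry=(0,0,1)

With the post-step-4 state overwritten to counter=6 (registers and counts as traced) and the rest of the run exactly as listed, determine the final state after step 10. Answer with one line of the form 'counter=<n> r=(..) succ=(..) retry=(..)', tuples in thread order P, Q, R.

counter=9 r=(7,8,3) succ=(2,2,0) retry=(0,0,1)

state after step 4 := counter=6 r=(0,3,3) succ=(0,1,0) retry=(0,0,1)
5 | P LOAD | counter=6 r=(6,3,3) succ=(0,1,0) retry=(0,0,1)
6 | P CAS | counter=7 r=(6,3,3) succ=(1,1,0) retry=(0,0,1)
7 | P LOAD | counter=7 r=(7,3,3) succ=(1,1,0) retry=(0,0,1)
8 | P CAS | counter=8 r=(7,3,3) succ=(2,1,0) retry=(0,0,1)
9 | Q LOAD | counter=8 r=(7,8,3) succ=(2,1,0) retry=(0,0,1)
10 | Q CAS | counter=9 r=(7,8,3) succ=(2,2,0) retry=(0,0,1)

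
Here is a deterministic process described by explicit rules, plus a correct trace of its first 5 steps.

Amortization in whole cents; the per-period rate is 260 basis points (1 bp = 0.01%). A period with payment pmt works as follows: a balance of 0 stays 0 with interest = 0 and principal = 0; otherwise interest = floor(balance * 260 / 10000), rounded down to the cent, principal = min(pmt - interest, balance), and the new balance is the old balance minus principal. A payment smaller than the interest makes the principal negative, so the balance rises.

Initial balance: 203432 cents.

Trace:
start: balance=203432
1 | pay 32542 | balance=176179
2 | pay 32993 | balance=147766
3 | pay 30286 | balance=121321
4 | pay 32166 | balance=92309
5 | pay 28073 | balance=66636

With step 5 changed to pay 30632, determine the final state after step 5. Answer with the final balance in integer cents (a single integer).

64077

(re-executing from step 5 with the substitution; state before step 5: balance=92309)
5 | pay 30632 | balance=64077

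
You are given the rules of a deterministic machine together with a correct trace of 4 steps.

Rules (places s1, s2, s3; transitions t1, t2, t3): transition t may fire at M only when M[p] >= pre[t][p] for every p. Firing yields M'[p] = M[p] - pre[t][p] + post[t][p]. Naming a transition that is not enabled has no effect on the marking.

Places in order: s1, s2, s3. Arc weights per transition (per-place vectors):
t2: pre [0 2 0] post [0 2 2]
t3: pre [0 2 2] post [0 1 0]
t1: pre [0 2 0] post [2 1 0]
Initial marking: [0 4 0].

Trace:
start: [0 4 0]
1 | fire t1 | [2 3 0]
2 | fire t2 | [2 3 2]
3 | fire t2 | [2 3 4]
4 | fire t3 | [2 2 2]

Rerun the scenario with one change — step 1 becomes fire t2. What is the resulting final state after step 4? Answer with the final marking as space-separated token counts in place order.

(re-executing from step 1 with the substitution; state before step 1: [0 4 0])
1 | fire t2 | [0 4 2]
2 | fire t2 | [0 4 4]
3 | fire t2 | [0 4 6]
4 | fire t3 | [0 3 4]

0 3 4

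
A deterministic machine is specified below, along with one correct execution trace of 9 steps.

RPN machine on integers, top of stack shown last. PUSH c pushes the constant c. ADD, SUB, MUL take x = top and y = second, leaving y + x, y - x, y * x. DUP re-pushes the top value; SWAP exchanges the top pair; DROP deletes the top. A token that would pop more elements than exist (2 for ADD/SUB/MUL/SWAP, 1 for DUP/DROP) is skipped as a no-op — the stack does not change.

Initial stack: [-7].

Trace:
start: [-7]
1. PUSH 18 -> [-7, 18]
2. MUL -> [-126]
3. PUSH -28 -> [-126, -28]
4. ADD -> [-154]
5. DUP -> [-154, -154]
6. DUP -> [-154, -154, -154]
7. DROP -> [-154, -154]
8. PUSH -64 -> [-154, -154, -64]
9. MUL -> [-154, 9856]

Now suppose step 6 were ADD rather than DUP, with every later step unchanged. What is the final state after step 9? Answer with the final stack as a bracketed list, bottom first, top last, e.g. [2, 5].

(re-executing from step 6 with the substitution; state before step 6: [-154, -154])
6. ADD -> [-308]
7. DROP -> []
8. PUSH -64 -> [-64]
9. MUL -> [-64]

[-64]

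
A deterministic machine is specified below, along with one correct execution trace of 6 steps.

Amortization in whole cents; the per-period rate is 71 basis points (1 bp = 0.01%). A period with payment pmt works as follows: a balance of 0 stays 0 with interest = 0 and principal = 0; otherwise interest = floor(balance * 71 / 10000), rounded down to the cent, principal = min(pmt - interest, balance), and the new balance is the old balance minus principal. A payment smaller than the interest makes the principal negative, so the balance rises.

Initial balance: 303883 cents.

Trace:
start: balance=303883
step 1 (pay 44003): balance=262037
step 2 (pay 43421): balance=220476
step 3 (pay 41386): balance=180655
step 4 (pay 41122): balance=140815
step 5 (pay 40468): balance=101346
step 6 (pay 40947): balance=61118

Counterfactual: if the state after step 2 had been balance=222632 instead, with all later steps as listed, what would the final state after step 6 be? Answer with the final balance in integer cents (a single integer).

state after step 2 := balance=222632
step 3 (pay 41386): balance=182826
step 4 (pay 41122): balance=143002
step 5 (pay 40468): balance=103549
step 6 (pay 40947): balance=63337

63337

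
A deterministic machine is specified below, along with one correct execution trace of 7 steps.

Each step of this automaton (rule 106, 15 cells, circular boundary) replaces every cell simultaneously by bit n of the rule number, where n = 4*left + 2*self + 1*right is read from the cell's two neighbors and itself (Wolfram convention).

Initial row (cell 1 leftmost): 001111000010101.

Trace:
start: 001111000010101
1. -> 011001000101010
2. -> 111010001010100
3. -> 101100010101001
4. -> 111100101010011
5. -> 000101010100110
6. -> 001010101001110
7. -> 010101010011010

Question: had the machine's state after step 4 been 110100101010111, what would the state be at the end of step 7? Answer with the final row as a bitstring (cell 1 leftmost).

101101010110101

state after step 4 := 110100101010111
5. -> 011001010101100
6. -> 111010101011100
7. -> 101101010110101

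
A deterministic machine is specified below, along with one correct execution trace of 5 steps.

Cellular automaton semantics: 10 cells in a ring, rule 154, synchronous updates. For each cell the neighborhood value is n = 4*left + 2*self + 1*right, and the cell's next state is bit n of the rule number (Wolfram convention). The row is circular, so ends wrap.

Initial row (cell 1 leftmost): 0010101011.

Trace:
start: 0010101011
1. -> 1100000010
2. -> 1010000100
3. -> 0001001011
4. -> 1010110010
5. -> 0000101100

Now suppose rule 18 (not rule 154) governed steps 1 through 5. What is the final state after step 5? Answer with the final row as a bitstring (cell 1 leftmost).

0001011010

(re-executing steps 1..5 under rule 18; state before step 1: 0010101011)
1. -> 1100000000
2. -> 0010000001
3. -> 1101000010
4. -> 0000100100
5. -> 0001011010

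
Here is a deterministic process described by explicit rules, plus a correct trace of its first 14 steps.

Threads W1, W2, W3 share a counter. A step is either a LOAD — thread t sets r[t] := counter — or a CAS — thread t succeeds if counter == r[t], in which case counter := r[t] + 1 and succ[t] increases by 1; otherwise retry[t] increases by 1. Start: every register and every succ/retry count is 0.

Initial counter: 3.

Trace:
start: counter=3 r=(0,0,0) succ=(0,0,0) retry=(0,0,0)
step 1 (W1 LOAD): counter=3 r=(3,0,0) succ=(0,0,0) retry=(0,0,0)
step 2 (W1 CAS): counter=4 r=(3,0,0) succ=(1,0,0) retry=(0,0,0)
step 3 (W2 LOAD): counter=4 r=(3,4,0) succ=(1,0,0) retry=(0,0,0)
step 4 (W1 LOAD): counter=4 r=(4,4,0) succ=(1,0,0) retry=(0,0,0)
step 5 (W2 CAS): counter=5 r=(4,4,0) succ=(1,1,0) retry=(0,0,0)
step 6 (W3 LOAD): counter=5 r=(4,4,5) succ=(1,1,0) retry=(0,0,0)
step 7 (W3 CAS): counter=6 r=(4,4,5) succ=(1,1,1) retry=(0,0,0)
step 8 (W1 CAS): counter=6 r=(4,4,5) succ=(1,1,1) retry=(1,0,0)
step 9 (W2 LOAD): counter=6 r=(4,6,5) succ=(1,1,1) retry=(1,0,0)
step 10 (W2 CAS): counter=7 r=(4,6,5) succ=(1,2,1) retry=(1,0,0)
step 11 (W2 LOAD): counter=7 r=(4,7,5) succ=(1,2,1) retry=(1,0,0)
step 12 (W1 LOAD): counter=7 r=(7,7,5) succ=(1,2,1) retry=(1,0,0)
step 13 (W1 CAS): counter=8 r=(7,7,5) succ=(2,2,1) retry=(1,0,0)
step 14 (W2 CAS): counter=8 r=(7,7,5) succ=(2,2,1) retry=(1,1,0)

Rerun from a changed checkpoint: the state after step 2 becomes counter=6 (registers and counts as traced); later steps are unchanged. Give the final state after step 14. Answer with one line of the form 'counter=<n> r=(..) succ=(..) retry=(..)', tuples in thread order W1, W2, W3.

counter=10 r=(9,9,7) succ=(2,2,1) retry=(1,1,0)

state after step 2 := counter=6 r=(3,0,0) succ=(1,0,0) retry=(0,0,0)
step 3 (W2 LOAD): counter=6 r=(3,6,0) succ=(1,0,0) retry=(0,0,0)
step 4 (W1 LOAD): counter=6 r=(6,6,0) succ=(1,0,0) retry=(0,0,0)
step 5 (W2 CAS): counter=7 r=(6,6,0) succ=(1,1,0) retry=(0,0,0)
step 6 (W3 LOAD): counter=7 r=(6,6,7) succ=(1,1,0) retry=(0,0,0)
step 7 (W3 CAS): counter=8 r=(6,6,7) succ=(1,1,1) retry=(0,0,0)
step 8 (W1 CAS): counter=8 r=(6,6,7) succ=(1,1,1) retry=(1,0,0)
step 9 (W2 LOAD): counter=8 r=(6,8,7) succ=(1,1,1) retry=(1,0,0)
step 10 (W2 CAS): counter=9 r=(6,8,7) succ=(1,2,1) retry=(1,0,0)
step 11 (W2 LOAD): counter=9 r=(6,9,7) succ=(1,2,1) retry=(1,0,0)
step 12 (W1 LOAD): counter=9 r=(9,9,7) succ=(1,2,1) retry=(1,0,0)
step 13 (W1 CAS): counter=10 r=(9,9,7) succ=(2,2,1) retry=(1,0,0)
step 14 (W2 CAS): counter=10 r=(9,9,7) succ=(2,2,1) retry=(1,1,0)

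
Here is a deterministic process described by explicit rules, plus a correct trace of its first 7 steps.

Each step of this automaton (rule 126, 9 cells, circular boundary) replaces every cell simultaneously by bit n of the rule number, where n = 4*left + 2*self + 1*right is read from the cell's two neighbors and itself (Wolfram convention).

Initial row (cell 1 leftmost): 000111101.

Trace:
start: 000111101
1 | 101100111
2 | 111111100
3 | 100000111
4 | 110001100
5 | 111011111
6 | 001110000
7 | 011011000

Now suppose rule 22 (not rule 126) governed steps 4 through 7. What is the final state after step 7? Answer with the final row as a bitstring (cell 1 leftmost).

(re-executing steps 4..7 under rule 22; state before step 4: 100000111)
4 | 010001000
5 | 111011100
6 | 000000011
7 | 100000100

100000100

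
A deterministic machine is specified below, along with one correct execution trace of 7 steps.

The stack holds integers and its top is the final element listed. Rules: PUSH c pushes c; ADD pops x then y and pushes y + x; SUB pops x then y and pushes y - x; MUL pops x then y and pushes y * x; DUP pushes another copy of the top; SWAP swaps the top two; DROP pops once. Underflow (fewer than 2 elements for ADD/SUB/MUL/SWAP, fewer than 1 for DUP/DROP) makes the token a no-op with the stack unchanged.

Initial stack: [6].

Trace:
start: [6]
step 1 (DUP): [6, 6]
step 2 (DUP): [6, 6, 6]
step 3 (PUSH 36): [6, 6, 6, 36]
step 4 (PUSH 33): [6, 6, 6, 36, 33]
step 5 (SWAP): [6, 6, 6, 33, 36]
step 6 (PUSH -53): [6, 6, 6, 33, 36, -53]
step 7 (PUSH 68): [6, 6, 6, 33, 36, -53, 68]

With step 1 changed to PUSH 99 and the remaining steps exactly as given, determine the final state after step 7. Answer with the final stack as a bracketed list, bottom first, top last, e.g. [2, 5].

[6, 99, 99, 33, 36, -53, 68]

(re-executing from step 1 with the substitution; state before step 1: [6])
step 1 (PUSH 99): [6, 99]
step 2 (DUP): [6, 99, 99]
step 3 (PUSH 36): [6, 99, 99, 36]
step 4 (PUSH 33): [6, 99, 99, 36, 33]
step 5 (SWAP): [6, 99, 99, 33, 36]
step 6 (PUSH -53): [6, 99, 99, 33, 36, -53]
step 7 (PUSH 68): [6, 99, 99, 33, 36, -53, 68]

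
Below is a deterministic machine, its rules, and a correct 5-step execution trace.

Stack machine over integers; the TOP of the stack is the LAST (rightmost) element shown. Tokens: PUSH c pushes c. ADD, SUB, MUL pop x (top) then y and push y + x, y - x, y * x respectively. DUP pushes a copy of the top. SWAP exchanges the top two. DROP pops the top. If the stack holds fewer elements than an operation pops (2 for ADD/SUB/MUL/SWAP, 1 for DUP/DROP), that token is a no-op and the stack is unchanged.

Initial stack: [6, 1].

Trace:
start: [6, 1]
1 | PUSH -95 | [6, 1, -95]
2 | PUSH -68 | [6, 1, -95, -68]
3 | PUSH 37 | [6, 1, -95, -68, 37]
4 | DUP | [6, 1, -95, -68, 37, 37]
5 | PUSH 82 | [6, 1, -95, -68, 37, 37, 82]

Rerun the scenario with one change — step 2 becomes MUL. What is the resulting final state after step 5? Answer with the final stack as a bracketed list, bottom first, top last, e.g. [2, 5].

(re-executing from step 2 with the substitution; state before step 2: [6, 1, -95])
2 | MUL | [6, -95]
3 | PUSH 37 | [6, -95, 37]
4 | DUP | [6, -95, 37, 37]
5 | PUSH 82 | [6, -95, 37, 37, 82]

[6, -95, 37, 37, 82]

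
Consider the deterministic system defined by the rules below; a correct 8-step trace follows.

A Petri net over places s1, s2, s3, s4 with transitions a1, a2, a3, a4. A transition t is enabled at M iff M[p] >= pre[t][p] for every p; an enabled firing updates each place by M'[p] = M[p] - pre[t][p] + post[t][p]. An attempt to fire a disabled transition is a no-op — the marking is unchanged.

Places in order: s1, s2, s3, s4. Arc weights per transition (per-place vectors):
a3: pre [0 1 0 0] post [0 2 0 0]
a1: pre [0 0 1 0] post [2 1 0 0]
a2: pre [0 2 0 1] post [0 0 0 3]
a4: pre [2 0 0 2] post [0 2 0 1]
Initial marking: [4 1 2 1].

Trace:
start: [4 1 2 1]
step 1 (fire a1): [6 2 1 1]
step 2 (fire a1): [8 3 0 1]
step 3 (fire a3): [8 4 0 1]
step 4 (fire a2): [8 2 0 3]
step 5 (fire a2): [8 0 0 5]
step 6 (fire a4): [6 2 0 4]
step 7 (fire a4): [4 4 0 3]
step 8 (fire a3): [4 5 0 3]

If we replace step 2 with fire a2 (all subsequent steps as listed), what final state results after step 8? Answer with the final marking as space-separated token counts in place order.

2 5 1 1

(re-executing from step 2 with the substitution; state before step 2: [6 2 1 1])
step 2 (fire a2): [6 0 1 3]
step 3 (fire a3): [6 0 1 3]
step 4 (fire a2): [6 0 1 3]
step 5 (fire a2): [6 0 1 3]
step 6 (fire a4): [4 2 1 2]
step 7 (fire a4): [2 4 1 1]
step 8 (fire a3): [2 5 1 1]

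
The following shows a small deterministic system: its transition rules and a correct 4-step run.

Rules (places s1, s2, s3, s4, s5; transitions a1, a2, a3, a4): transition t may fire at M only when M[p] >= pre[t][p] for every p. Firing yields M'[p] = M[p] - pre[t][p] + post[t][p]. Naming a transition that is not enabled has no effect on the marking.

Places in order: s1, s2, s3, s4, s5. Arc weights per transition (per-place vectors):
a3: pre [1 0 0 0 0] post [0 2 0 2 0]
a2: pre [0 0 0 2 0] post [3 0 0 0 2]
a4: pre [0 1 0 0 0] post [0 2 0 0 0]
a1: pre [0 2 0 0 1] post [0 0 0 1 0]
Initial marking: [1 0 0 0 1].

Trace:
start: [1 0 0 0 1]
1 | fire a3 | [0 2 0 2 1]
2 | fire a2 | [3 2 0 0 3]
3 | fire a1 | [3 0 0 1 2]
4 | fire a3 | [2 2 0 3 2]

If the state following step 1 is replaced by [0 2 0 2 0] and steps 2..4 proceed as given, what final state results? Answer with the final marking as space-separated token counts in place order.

state after step 1 := [0 2 0 2 0]
2 | fire a2 | [3 2 0 0 2]
3 | fire a1 | [3 0 0 1 1]
4 | fire a3 | [2 2 0 3 1]

2 2 0 3 1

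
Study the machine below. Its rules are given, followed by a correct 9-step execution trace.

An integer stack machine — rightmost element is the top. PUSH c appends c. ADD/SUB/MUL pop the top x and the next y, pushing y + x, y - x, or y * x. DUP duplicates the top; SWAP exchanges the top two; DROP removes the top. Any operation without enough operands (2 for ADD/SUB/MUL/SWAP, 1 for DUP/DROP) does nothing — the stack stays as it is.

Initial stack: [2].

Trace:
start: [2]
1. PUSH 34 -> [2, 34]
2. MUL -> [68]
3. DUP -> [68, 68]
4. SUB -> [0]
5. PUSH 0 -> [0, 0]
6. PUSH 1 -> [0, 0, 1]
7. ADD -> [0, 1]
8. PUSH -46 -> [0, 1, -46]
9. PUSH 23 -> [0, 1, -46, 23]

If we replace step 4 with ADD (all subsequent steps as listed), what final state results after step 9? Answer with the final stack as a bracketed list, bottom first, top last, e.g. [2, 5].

[136, 1, -46, 23]

(re-executing from step 4 with the substitution; state before step 4: [68, 68])
4. ADD -> [136]
5. PUSH 0 -> [136, 0]
6. PUSH 1 -> [136, 0, 1]
7. ADD -> [136, 1]
8. PUSH -46 -> [136, 1, -46]
9. PUSH 23 -> [136, 1, -46, 23]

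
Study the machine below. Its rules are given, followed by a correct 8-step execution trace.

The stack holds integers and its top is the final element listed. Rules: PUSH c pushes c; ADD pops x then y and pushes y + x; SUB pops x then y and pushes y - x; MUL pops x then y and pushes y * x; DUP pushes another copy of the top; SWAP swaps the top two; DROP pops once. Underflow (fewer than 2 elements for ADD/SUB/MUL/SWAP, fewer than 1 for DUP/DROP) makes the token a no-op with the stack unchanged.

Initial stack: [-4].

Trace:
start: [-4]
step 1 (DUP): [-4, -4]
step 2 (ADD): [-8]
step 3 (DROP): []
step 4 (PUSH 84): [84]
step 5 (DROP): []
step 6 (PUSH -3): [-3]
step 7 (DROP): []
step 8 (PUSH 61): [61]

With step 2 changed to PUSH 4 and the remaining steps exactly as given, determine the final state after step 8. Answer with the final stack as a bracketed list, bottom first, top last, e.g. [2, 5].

[-4, -4, 61]

(re-executing from step 2 with the substitution; state before step 2: [-4, -4])
step 2 (PUSH 4): [-4, -4, 4]
step 3 (DROP): [-4, -4]
step 4 (PUSH 84): [-4, -4, 84]
step 5 (DROP): [-4, -4]
step 6 (PUSH -3): [-4, -4, -3]
step 7 (DROP): [-4, -4]
step 8 (PUSH 61): [-4, -4, 61]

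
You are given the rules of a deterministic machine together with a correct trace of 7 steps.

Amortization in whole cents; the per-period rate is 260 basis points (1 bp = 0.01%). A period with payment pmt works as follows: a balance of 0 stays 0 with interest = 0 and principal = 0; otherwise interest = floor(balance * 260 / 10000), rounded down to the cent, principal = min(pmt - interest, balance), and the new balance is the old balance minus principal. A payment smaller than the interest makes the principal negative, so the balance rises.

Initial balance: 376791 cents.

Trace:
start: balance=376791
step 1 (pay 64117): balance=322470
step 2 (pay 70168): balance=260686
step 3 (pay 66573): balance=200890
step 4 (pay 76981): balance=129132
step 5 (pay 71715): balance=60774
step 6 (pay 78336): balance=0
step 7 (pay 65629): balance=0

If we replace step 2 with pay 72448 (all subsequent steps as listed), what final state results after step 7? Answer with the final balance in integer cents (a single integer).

0

(re-executing from step 2 with the substitution; state before step 2: balance=322470)
step 2 (pay 72448): balance=258406
step 3 (pay 66573): balance=198551
step 4 (pay 76981): balance=126732
step 5 (pay 71715): balance=58312
step 6 (pay 78336): balance=0
step 7 (pay 65629): balance=0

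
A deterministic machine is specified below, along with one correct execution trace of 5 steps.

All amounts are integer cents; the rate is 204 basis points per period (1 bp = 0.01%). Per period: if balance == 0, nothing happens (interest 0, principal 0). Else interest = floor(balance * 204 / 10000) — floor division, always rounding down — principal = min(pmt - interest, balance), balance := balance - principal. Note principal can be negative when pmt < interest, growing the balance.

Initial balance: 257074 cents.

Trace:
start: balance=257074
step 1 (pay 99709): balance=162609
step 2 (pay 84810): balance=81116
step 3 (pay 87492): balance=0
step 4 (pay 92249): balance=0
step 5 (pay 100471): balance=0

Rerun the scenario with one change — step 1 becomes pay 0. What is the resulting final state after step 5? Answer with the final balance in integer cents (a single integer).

0

(re-executing from step 1 with the substitution; state before step 1: balance=257074)
step 1 (pay 0): balance=262318
step 2 (pay 84810): balance=182859
step 3 (pay 87492): balance=99097
step 4 (pay 92249): balance=8869
step 5 (pay 100471): balance=0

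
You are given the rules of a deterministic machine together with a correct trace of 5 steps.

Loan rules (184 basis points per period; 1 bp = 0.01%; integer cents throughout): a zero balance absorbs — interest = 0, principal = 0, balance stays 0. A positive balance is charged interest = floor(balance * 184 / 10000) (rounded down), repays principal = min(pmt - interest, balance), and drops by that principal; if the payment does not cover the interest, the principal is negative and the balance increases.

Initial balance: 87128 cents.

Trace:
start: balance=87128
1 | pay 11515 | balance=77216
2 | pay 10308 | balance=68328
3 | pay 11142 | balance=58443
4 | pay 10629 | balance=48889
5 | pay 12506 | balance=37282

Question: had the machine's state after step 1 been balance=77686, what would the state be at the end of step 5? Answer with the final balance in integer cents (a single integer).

state after step 1 := balance=77686
2 | pay 10308 | balance=68807
3 | pay 11142 | balance=58931
4 | pay 10629 | balance=49386
5 | pay 12506 | balance=37788

37788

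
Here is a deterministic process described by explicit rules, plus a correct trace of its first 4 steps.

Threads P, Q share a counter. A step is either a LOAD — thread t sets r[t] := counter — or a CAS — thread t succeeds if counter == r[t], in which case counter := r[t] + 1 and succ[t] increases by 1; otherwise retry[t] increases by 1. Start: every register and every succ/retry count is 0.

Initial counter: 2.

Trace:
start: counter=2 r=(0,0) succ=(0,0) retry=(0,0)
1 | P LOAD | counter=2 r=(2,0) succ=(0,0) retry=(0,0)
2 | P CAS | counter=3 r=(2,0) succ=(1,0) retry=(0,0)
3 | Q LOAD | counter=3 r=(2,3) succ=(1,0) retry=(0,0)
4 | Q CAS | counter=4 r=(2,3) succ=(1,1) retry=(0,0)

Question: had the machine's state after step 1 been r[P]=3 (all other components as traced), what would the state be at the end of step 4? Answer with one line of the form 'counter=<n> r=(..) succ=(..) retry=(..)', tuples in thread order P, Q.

state after step 1 := counter=2 r=(3,0) succ=(0,0) retry=(0,0)
2 | P CAS | counter=2 r=(3,0) succ=(0,0) retry=(1,0)
3 | Q LOAD | counter=2 r=(3,2) succ=(0,0) retry=(1,0)
4 | Q CAS | counter=3 r=(3,2) succ=(0,1) retry=(1,0)

counter=3 r=(3,2) succ=(0,1) retry=(1,0)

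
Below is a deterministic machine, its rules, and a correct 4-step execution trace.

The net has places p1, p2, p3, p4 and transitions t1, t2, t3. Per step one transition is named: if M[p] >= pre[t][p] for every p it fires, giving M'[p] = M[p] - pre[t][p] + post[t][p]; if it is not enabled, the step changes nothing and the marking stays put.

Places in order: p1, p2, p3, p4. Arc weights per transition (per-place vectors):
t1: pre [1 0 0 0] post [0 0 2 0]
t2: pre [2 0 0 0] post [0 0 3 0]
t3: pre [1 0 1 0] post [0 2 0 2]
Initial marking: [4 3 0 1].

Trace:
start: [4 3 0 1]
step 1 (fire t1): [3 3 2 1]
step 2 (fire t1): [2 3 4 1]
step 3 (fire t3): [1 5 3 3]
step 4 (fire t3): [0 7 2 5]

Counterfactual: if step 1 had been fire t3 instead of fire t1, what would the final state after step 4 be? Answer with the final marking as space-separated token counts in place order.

1 7 0 5

(re-executing from step 1 with the substitution; state before step 1: [4 3 0 1])
step 1 (fire t3): [4 3 0 1]
step 2 (fire t1): [3 3 2 1]
step 3 (fire t3): [2 5 1 3]
step 4 (fire t3): [1 7 0 5]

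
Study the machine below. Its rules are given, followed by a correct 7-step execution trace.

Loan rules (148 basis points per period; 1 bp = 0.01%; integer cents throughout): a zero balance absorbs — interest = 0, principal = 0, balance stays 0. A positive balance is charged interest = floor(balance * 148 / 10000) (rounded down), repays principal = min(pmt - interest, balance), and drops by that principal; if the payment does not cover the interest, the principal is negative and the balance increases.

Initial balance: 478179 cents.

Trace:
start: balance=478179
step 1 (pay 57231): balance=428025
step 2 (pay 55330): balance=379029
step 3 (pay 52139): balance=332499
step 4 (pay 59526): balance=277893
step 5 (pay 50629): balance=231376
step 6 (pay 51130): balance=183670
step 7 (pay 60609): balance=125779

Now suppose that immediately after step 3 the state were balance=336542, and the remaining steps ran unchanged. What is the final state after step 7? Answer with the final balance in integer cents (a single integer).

state after step 3 := balance=336542
step 4 (pay 59526): balance=281996
step 5 (pay 50629): balance=235540
step 6 (pay 51130): balance=187895
step 7 (pay 60609): balance=130066

130066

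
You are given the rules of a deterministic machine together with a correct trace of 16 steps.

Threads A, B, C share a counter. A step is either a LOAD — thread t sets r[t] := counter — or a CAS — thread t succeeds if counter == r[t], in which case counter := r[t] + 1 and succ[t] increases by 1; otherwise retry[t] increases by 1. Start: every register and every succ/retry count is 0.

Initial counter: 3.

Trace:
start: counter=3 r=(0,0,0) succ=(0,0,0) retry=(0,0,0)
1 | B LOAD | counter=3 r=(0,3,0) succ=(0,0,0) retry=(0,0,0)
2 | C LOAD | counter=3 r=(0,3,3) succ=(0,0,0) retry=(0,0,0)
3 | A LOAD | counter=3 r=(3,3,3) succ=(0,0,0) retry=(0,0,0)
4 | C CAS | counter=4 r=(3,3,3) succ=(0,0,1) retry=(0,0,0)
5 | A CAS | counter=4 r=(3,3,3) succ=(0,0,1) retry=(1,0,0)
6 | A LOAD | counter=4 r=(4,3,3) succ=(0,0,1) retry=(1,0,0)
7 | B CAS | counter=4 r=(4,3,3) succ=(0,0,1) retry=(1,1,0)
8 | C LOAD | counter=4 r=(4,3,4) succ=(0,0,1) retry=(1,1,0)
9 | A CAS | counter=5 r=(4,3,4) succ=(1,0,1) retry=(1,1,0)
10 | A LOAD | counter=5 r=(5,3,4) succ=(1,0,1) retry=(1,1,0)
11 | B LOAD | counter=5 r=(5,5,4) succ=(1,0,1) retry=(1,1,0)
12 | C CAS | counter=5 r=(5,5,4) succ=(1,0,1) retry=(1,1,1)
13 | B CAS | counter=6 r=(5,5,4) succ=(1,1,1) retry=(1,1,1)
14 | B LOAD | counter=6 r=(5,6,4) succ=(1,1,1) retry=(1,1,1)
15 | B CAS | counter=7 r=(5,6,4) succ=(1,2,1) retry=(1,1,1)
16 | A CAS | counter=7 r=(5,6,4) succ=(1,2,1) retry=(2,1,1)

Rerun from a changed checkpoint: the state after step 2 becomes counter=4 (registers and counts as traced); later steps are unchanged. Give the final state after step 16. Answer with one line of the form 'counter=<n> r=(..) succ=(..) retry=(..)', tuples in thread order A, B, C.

state after step 2 := counter=4 r=(0,3,3) succ=(0,0,0) retry=(0,0,0)
3 | A LOAD | counter=4 r=(4,3,3) succ=(0,0,0) retry=(0,0,0)
4 | C CAS | counter=4 r=(4,3,3) succ=(0,0,0) retry=(0,0,1)
5 | A CAS | counter=5 r=(4,3,3) succ=(1,0,0) retry=(0,0,1)
6 | A LOAD | counter=5 r=(5,3,3) succ=(1,0,0) retry=(0,0,1)
7 | B CAS | counter=5 r=(5,3,3) succ=(1,0,0) retry=(0,1,1)
8 | C LOAD | counter=5 r=(5,3,5) succ=(1,0,0) retry=(0,1,1)
9 | A CAS | counter=6 r=(5,3,5) succ=(2,0,0) retry=(0,1,1)
10 | A LOAD | counter=6 r=(6,3,5) succ=(2,0,0) retry=(0,1,1)
11 | B LOAD | counter=6 r=(6,6,5) succ=(2,0,0) retry=(0,1,1)
12 | C CAS | counter=6 r=(6,6,5) succ=(2,0,0) retry=(0,1,2)
13 | B CAS | counter=7 r=(6,6,5) succ=(2,1,0) retry=(0,1,2)
14 | B LOAD | counter=7 r=(6,7,5) succ=(2,1,0) retry=(0,1,2)
15 | B CAS | counter=8 r=(6,7,5) succ=(2,2,0) retry=(0,1,2)
16 | A CAS | counter=8 r=(6,7,5) succ=(2,2,0) retry=(1,1,2)

counter=8 r=(6,7,5) succ=(2,2,0) retry=(1,1,2)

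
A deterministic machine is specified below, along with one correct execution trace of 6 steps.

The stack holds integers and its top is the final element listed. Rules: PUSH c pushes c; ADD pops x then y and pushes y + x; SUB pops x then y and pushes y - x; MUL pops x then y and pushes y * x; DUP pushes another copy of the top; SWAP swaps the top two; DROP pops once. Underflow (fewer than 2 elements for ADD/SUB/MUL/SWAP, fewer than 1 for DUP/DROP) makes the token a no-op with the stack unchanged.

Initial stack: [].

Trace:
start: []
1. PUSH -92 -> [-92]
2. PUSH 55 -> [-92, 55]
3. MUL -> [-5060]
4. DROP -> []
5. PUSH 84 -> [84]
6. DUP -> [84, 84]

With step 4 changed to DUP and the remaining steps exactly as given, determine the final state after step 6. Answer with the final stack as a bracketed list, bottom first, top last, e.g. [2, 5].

(re-executing from step 4 with the substitution; state before step 4: [-5060])
4. DUP -> [-5060, -5060]
5. PUSH 84 -> [-5060, -5060, 84]
6. DUP -> [-5060, -5060, 84, 84]

[-5060, -5060, 84, 84]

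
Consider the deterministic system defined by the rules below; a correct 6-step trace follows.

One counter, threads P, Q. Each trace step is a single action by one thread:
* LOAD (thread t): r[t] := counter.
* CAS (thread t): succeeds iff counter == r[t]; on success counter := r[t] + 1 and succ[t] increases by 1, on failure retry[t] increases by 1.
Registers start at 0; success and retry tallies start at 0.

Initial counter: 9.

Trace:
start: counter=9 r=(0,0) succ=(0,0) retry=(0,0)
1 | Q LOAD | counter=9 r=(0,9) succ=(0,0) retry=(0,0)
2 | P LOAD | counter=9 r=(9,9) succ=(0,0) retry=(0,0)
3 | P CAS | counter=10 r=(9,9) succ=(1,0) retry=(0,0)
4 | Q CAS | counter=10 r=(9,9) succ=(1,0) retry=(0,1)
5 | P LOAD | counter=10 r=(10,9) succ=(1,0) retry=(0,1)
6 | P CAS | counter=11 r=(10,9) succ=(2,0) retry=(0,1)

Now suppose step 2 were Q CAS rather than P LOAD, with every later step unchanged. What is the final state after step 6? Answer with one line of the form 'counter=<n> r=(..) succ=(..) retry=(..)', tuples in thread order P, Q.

counter=11 r=(10,9) succ=(1,1) retry=(1,1)

(re-executing from step 2 with the substitution; state before step 2: counter=9 r=(0,9) succ=(0,0) retry=(0,0))
2 | Q CAS | counter=10 r=(0,9) succ=(0,1) retry=(0,0)
3 | P CAS | counter=10 r=(0,9) succ=(0,1) retry=(1,0)
4 | Q CAS | counter=10 r=(0,9) succ=(0,1) retry=(1,1)
5 | P LOAD | counter=10 r=(10,9) succ=(0,1) retry=(1,1)
6 | P CAS | counter=11 r=(10,9) succ=(1,1) retry=(1,1)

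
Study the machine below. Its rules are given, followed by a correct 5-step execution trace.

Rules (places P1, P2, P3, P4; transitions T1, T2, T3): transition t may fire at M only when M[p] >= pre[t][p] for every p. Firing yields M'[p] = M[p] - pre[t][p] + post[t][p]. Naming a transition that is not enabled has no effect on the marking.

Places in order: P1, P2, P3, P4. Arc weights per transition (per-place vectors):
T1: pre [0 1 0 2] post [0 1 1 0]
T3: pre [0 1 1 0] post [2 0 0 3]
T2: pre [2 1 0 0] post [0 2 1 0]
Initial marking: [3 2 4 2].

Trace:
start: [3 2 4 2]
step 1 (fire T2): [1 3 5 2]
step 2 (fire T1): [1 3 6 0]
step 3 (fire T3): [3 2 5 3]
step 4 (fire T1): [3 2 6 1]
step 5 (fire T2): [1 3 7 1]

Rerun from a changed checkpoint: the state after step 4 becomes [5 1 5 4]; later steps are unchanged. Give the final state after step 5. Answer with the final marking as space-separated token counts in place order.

3 2 6 4

state after step 4 := [5 1 5 4]
step 5 (fire T2): [3 2 6 4]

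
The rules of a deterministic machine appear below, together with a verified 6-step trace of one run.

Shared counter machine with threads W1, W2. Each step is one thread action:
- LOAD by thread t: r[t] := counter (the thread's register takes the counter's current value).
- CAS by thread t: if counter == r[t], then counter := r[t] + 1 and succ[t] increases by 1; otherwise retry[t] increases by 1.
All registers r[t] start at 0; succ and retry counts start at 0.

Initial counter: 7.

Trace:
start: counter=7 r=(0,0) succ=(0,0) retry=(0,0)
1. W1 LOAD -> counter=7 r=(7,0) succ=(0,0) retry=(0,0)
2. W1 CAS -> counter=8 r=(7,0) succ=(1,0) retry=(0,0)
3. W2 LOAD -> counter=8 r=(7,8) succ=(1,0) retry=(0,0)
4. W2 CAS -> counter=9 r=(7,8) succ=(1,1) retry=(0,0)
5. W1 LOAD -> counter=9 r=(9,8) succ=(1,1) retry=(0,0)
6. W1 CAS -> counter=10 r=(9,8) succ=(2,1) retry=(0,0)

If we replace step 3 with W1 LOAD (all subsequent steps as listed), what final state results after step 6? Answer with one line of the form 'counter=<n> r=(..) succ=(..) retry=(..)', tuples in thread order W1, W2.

(re-executing from step 3 with the substitution; state before step 3: counter=8 r=(7,0) succ=(1,0) retry=(0,0))
3. W1 LOAD -> counter=8 r=(8,0) succ=(1,0) retry=(0,0)
4. W2 CAS -> counter=8 r=(8,0) succ=(1,0) retry=(0,1)
5. W1 LOAD -> counter=8 r=(8,0) succ=(1,0) retry=(0,1)
6. W1 CAS -> counter=9 r=(8,0) succ=(2,0) retry=(0,1)

counter=9 r=(8,0) succ=(2,0) retry=(0,1)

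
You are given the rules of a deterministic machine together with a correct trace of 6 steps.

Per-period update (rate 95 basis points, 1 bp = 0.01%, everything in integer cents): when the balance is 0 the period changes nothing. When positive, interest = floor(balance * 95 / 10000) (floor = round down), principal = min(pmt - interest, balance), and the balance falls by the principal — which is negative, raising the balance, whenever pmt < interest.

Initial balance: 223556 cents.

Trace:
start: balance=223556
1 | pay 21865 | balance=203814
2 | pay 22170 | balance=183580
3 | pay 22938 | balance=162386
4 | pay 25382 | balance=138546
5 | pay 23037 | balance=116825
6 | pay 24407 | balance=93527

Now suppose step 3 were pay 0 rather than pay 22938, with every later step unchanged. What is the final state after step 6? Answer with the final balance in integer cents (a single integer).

(re-executing from step 3 with the substitution; state before step 3: balance=183580)
3 | pay 0 | balance=185324
4 | pay 25382 | balance=161702
5 | pay 23037 | balance=140201
6 | pay 24407 | balance=117125

117125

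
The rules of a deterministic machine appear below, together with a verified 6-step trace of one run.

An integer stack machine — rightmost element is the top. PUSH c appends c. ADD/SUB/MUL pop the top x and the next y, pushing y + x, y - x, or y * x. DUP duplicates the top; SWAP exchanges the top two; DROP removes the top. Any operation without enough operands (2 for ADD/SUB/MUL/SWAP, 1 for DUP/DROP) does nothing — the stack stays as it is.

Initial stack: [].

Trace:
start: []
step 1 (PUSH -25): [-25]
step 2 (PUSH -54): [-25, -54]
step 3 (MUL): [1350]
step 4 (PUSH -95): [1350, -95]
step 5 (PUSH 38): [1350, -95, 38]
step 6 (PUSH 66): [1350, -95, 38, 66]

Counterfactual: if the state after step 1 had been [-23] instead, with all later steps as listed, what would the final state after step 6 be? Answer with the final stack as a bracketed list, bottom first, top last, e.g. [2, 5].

[1242, -95, 38, 66]

state after step 1 := [-23]
step 2 (PUSH -54): [-23, -54]
step 3 (MUL): [1242]
step 4 (PUSH -95): [1242, -95]
step 5 (PUSH 38): [1242, -95, 38]
step 6 (PUSH 66): [1242, -95, 38, 66]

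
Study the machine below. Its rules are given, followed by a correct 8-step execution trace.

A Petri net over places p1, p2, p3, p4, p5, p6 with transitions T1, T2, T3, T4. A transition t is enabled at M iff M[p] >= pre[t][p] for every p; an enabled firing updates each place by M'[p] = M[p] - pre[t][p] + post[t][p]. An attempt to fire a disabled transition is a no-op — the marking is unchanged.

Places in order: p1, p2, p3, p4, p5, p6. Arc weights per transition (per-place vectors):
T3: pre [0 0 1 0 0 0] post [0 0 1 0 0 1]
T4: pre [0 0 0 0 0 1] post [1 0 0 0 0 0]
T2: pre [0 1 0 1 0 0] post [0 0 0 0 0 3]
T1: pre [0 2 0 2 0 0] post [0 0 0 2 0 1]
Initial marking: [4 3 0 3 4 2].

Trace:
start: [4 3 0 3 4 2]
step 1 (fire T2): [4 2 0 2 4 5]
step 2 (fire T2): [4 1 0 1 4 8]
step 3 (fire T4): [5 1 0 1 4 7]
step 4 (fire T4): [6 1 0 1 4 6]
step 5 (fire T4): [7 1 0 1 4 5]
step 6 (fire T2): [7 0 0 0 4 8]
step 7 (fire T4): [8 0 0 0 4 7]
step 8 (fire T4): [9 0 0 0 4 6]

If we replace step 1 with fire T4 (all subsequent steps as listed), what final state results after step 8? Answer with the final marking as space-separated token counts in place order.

10 1 0 1 4 2

(re-executing from step 1 with the substitution; state before step 1: [4 3 0 3 4 2])
step 1 (fire T4): [5 3 0 3 4 1]
step 2 (fire T2): [5 2 0 2 4 4]
step 3 (fire T4): [6 2 0 2 4 3]
step 4 (fire T4): [7 2 0 2 4 2]
step 5 (fire T4): [8 2 0 2 4 1]
step 6 (fire T2): [8 1 0 1 4 4]
step 7 (fire T4): [9 1 0 1 4 3]
step 8 (fire T4): [10 1 0 1 4 2]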